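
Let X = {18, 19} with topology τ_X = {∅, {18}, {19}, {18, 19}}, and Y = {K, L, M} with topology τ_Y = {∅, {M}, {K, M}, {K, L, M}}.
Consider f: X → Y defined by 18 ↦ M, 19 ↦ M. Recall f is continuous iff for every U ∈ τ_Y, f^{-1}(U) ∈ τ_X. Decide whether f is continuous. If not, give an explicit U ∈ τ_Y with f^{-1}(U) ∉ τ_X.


f IS continuous.

Compute f^{-1}(U) for each U ∈ τ_Y:
  U = ∅: f^{-1}(U) = ∅ ∈ τ_X ✓.
  U = {M}: f^{-1}(U) = {18, 19} ∈ τ_X ✓.
  U = {K, M}: f^{-1}(U) = {18, 19} ∈ τ_X ✓.
  U = {K, L, M}: f^{-1}(U) = {18, 19} ∈ τ_X ✓.
Every preimage lies in τ_X, so f IS continuous.


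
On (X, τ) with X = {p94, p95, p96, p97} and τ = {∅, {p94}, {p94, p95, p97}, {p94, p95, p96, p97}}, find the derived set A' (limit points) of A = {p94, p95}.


A' = {p95, p96, p97}

For each x ∈ X, list the open sets U ∈ τ with x ∈ U, then check whether U ∩ (A ∖ {x}) ≠ ∅ for every such U.
  x = p94: open {p94} ∋ x has {p94} ∩ (A ∖ {p94}) = ∅, so x is NOT a limit point.
  x = p95: opens ∋ x are {p94, p95, p97}, {p94, p95, p96, p97}; each meets A ∖ {p95}, so x IS a limit point.
  x = p96: opens ∋ x are {p94, p95, p96, p97}; each meets A ∖ {p96}, so x IS a limit point.
  x = p97: opens ∋ x are {p94, p95, p97}, {p94, p95, p96, p97}; each meets A ∖ {p97}, so x IS a limit point.
Collecting: A' = {p95, p96, p97}.


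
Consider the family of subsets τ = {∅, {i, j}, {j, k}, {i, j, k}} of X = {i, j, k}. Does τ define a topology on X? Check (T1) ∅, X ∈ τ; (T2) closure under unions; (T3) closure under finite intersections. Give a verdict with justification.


τ is NOT a topology on X.

Axiom (T1): ∅ ∈ τ? Yes; X ∈ τ? Yes.
Axiom (T2/T3): check pairwise unions and intersections of members of τ.
Counterexample for (T3): {i, j} ∩ {j, k} = {j} ∉ τ. Therefore τ is NOT a topology.


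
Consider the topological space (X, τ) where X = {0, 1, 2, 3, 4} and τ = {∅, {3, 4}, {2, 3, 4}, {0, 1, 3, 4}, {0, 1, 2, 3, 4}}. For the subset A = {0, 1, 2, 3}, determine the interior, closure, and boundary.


int(A) = ∅, cl(A) = {0, 1, 2, 3, 4}, ∂A = {0, 1, 2, 3, 4}.

Closed sets in (X, τ) are complements of opens:
  closed(X, τ) = {∅, {2}, {0, 1}, {0, 1, 2}, {0, 1, 2, 3, 4}}.
int(A) = ⋃ {U ∈ τ : U ⊆ A}. Opens contained in A: ∅.
Taking the union of these: int(A) = ∅.
cl(A) = ⋂ {C closed : A ⊆ C}. Closed sets containing A: {0, 1, 2, 3, 4}.
Intersecting these: cl(A) = {0, 1, 2, 3, 4}.
∂A = cl(A) ∖ int(A) = {0, 1, 2, 3, 4} ∖ ∅ = {0, 1, 2, 3, 4}.


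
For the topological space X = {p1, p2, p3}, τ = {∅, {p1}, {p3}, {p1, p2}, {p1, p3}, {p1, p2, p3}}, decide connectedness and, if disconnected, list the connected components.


(X, τ) is disconnected; components = [{p3}, {p1, p2}].

Find clopen sets (U ∈ τ with X ∖ U ∈ τ):
  U = ∅, X ∖ U = {p1, p2, p3} — both open, so U is clopen.
  U = {p3}, X ∖ U = {p1, p2} — both open, so U is clopen.
  U = {p1, p2}, X ∖ U = {p3} — both open, so U is clopen.
  U = {p1, p2, p3}, X ∖ U = ∅ — both open, so U is clopen.
Nontrivial clopen(s) exist: e.g. {p3}. So (X, τ) is disconnected.
Compute connected components by grouping points that agree on all clopens:
  component: {p3}
  component: {p1, p2}


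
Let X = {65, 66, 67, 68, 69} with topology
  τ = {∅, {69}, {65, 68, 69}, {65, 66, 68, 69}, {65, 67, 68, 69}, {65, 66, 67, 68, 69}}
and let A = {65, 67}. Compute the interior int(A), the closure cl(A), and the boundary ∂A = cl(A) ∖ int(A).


int(A) = ∅, cl(A) = {65, 66, 67, 68}, ∂A = {65, 66, 67, 68}.

Closed sets in (X, τ) are complements of opens:
  closed(X, τ) = {∅, {66}, {67}, {66, 67}, {65, 66, 67, 68}, {65, 66, 67, 68, 69}}.
int(A) = ⋃ {U ∈ τ : U ⊆ A}. Opens contained in A: ∅.
Taking the union of these: int(A) = ∅.
cl(A) = ⋂ {C closed : A ⊆ C}. Closed sets containing A: {65, 66, 67, 68}, {65, 66, 67, 68, 69}.
Intersecting these: cl(A) = {65, 66, 67, 68}.
∂A = cl(A) ∖ int(A) = {65, 66, 67, 68} ∖ ∅ = {65, 66, 67, 68}.


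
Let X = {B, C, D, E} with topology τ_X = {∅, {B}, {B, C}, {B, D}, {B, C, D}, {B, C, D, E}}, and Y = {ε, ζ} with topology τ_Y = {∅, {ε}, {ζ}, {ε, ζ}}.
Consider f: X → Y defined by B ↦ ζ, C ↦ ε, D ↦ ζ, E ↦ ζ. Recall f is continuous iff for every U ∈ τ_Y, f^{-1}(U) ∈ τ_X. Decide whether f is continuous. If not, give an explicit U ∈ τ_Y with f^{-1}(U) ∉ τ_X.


f is NOT continuous.

Compute f^{-1}(U) for each U ∈ τ_Y:
  U = ∅: f^{-1}(U) = ∅ ∈ τ_X ✓.
  U = {ε}: f^{-1}(U) = {C} ∉ τ_X ✗.
  U = {ζ}: f^{-1}(U) = {B, D, E} ∉ τ_X ✗.
  U = {ε, ζ}: f^{-1}(U) = {B, C, D, E} ∈ τ_X ✓.
Found U = {ε} with f^{-1}(U) = {C} not in τ_X. Therefore f is NOT continuous.


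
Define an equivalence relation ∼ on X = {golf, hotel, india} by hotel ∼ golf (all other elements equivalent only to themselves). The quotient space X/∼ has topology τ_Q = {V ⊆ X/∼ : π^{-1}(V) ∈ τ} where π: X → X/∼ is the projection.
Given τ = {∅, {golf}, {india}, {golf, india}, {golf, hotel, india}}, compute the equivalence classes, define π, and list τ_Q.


X/∼ = {[golf=hotel], [india]}; |τ_Q| = 3.

Equivalence classes: [golf=hotel], [india].
Quotient map π: X → X/∼ sends golf ↦ [golf=hotel], hotel ↦ [golf=hotel], india ↦ [india].
For each subset V ⊆ X/∼, compute π^{-1}(V) ⊆ X and check whether π^{-1}(V) ∈ τ. V is open in τ_Q iff π^{-1}(V) ∈ τ.
  V = {}: π^{-1}(V) = ∅ ∈ τ ✓.
  V = {[golf=hotel]}: π^{-1}(V) = {golf, hotel} ∉ τ ✗.
  V = {[india]}: π^{-1}(V) = {india} ∈ τ ✓.
  V = {[golf=hotel], [india]}: π^{-1}(V) = {golf, hotel, india} ∈ τ ✓.
Open sets in the quotient: τ_Q = {{}, {[india]}, {[golf=hotel], [india]}} (3 elements).


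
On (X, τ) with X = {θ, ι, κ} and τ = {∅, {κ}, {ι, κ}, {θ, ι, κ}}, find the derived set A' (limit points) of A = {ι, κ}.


A' = {θ, ι}

For each x ∈ X, list the open sets U ∈ τ with x ∈ U, then check whether U ∩ (A ∖ {x}) ≠ ∅ for every such U.
  x = θ: opens ∋ x are {θ, ι, κ}; each meets A ∖ {θ}, so x IS a limit point.
  x = ι: opens ∋ x are {ι, κ}, {θ, ι, κ}; each meets A ∖ {ι}, so x IS a limit point.
  x = κ: open {κ} ∋ x has {κ} ∩ (A ∖ {κ}) = ∅, so x is NOT a limit point.
Collecting: A' = {θ, ι}.


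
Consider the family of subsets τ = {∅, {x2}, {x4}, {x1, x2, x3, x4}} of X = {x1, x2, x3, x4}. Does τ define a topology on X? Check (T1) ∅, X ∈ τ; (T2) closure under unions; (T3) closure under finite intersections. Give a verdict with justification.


τ is NOT a topology on X.

Axiom (T1): ∅ ∈ τ? Yes; X ∈ τ? Yes.
Axiom (T2/T3): check pairwise unions and intersections of members of τ.
Counterexample for (T2): {x2} ∪ {x4} = {x2, x4} ∉ τ. Therefore τ is NOT a topology.


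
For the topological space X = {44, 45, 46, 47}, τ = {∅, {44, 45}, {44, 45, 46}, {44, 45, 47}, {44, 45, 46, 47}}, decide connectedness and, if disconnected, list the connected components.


(X, τ) is connected.

Find clopen sets (U ∈ τ with X ∖ U ∈ τ):
  U = ∅, X ∖ U = {44, 45, 46, 47} — both open, so U is clopen.
  U = {44, 45, 46, 47}, X ∖ U = ∅ — both open, so U is clopen.
Only trivial clopens (∅ and X) exist, so (X, τ) is connected.
Compute connected components by grouping points that agree on all clopens:
  component: {44, 45, 46, 47}


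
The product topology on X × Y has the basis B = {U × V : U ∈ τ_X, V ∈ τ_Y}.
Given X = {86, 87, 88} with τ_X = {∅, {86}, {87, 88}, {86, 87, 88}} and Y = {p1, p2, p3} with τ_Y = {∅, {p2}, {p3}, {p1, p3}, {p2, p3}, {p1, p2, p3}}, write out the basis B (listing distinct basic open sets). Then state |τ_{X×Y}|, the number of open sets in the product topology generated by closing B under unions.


Basis B = {∅ × ∅, {86} × {p2}, {86} × {p3}, {86} × {p1, p3}, {86} × {p2, p3}, {87, 88} × {p2}, {87, 88} × {p3}, {86} × {p1, p2, p3}, {86, 87, 88} × {p2}, {86, 87, 88} × {p3}, {87, 88} × {p1, p3}, {87, 88} × {p2, p3}, {86, 87, 88} × {p1, p3}, {86, 87, 88} × {p2, p3}, {87, 88} × {p1, p2, p3}, {86, 87, 88} × {p1, p2, p3}}; |τ_{X×Y}| = 36.

Enumerate products U × V with U ∈ τ_X, V ∈ τ_Y (deduplicated):
  ∅ × ∅ = {} (∅)
  {86} × {p2} = {(86,p2)}
  {86} × {p3} = {(86,p3)}
  {86} × {p1, p3} = {(86,p1), (86,p3)}
  {86} × {p2, p3} = {(86,p2), (86,p3)}
  {87, 88} × {p2} = {(87,p2), (88,p2)}
  {87, 88} × {p3} = {(87,p3), (88,p3)}
  {86} × {p1, p2, p3} = {(86,p1), (86,p2), (86,p3)}
  {86, 87, 88} × {p2} = {(86,p2), (87,p2), (88,p2)}
  {86, 87, 88} × {p3} = {(86,p3), (87,p3), (88,p3)}
  {87, 88} × {p1, p3} = {(87,p1), (87,p3), (88,p1), (88,p3)}
  {87, 88} × {p2, p3} = {(87,p2), (87,p3), (88,p2), (88,p3)}
  {86, 87, 88} × {p1, p3} = {(86,p1), (86,p3), (87,p1), (87,p3), (88,p1), (88,p3)}
  {86, 87, 88} × {p2, p3} = {(86,p2), (86,p3), (87,p2), (87,p3), (88,p2), (88,p3)}
  {87, 88} × {p1, p2, p3} = {(87,p1), (87,p2), (87,p3), (88,p1), (88,p2), (88,p3)}
  {86, 87, 88} × {p1, p2, p3} = {(86,p1), (86,p2), (86,p3), (87,p1), (87,p2), (87,p3), (88,p1), (88,p2), (88,p3)}
These 16 distinct sets form the basis B.
Close under arbitrary unions to get τ_{X×Y}; counting gives |τ_{X×Y}| = 36.


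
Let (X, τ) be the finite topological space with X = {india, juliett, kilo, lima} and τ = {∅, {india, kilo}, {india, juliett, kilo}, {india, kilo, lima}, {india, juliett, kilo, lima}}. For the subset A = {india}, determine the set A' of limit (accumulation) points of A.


A' = {juliett, kilo, lima}

For each x ∈ X, list the open sets U ∈ τ with x ∈ U, then check whether U ∩ (A ∖ {x}) ≠ ∅ for every such U.
  x = india: open {india, kilo} ∋ x has {india, kilo} ∩ (A ∖ {india}) = ∅, so x is NOT a limit point.
  x = juliett: opens ∋ x are {india, juliett, kilo}, {india, juliett, kilo, lima}; each meets A ∖ {juliett}, so x IS a limit point.
  x = kilo: opens ∋ x are {india, kilo}, {india, juliett, kilo}, {india, kilo, lima}, {india, juliett, kilo, lima}; each meets A ∖ {kilo}, so x IS a limit point.
  x = lima: opens ∋ x are {india, kilo, lima}, {india, juliett, kilo, lima}; each meets A ∖ {lima}, so x IS a limit point.
Collecting: A' = {juliett, kilo, lima}.


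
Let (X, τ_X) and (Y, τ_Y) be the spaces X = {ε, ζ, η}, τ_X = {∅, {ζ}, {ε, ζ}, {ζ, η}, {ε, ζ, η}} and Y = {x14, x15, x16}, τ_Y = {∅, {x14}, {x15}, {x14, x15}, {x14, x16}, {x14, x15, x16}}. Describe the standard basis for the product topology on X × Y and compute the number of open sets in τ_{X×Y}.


Basis B = {∅ × ∅, {ζ} × {x14}, {ζ} × {x15}, {ε, ζ} × {x14}, {ε, ζ} × {x15}, {ζ} × {x14, x15}, {ζ} × {x14, x16}, {ζ, η} × {x14}, {ζ, η} × {x15}, {ε, ζ, η} × {x14}, {ε, ζ, η} × {x15}, {ζ} × {x14, x15, x16}, {ε, ζ} × {x14, x15}, {ε, ζ} × {x14, x16}, {ζ, η} × {x14, x15}, {ζ, η} × {x14, x16}, {ε, ζ} × {x14, x15, x16}, {ε, ζ, η} × {x14, x15}, {ε, ζ, η} × {x14, x16}, {ζ, η} × {x14, x15, x16}, {ε, ζ, η} × {x14, x15, x16}}; |τ_{X×Y}| = 70.

Enumerate products U × V with U ∈ τ_X, V ∈ τ_Y (deduplicated):
  ∅ × ∅ = {} (∅)
  {ζ} × {x14} = {(ζ,x14)}
  {ζ} × {x15} = {(ζ,x15)}
  {ε, ζ} × {x14} = {(ε,x14), (ζ,x14)}
  {ε, ζ} × {x15} = {(ε,x15), (ζ,x15)}
  {ζ} × {x14, x15} = {(ζ,x14), (ζ,x15)}
  {ζ} × {x14, x16} = {(ζ,x14), (ζ,x16)}
  {ζ, η} × {x14} = {(ζ,x14), (η,x14)}
  {ζ, η} × {x15} = {(ζ,x15), (η,x15)}
  {ε, ζ, η} × {x14} = {(ε,x14), (ζ,x14), (η,x14)}
  {ε, ζ, η} × {x15} = {(ε,x15), (ζ,x15), (η,x15)}
  {ζ} × {x14, x15, x16} = {(ζ,x14), (ζ,x15), (ζ,x16)}
  {ε, ζ} × {x14, x15} = {(ε,x14), (ε,x15), (ζ,x14), (ζ,x15)}
  {ε, ζ} × {x14, x16} = {(ε,x14), (ε,x16), (ζ,x14), (ζ,x16)}
  {ζ, η} × {x14, x15} = {(ζ,x14), (ζ,x15), (η,x14), (η,x15)}
  {ζ, η} × {x14, x16} = {(ζ,x14), (ζ,x16), (η,x14), (η,x16)}
  {ε, ζ} × {x14, x15, x16} = {(ε,x14), (ε,x15), (ε,x16), (ζ,x14), (ζ,x15), (ζ,x16)}
  {ε, ζ, η} × {x14, x15} = {(ε,x14), (ε,x15), (ζ,x14), (ζ,x15), (η,x14), (η,x15)}
  {ε, ζ, η} × {x14, x16} = {(ε,x14), (ε,x16), (ζ,x14), (ζ,x16), (η,x14), (η,x16)}
  {ζ, η} × {x14, x15, x16} = {(ζ,x14), (ζ,x15), (ζ,x16), (η,x14), (η,x15), (η,x16)}
  {ε, ζ, η} × {x14, x15, x16} = {(ε,x14), (ε,x15), (ε,x16), (ζ,x14), (ζ,x15), (ζ,x16), (η,x14), (η,x15), (η,x16)}
These 21 distinct sets form the basis B.
Close under arbitrary unions to get τ_{X×Y}; counting gives |τ_{X×Y}| = 70.


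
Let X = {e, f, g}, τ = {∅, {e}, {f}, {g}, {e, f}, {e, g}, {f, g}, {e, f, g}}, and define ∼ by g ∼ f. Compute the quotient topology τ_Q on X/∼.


X/∼ = {[e], [f=g]}; |τ_Q| = 4.

Equivalence classes: [e], [f=g].
Quotient map π: X → X/∼ sends e ↦ [e], f ↦ [f=g], g ↦ [f=g].
For each subset V ⊆ X/∼, compute π^{-1}(V) ⊆ X and check whether π^{-1}(V) ∈ τ. V is open in τ_Q iff π^{-1}(V) ∈ τ.
  V = {}: π^{-1}(V) = ∅ ∈ τ ✓.
  V = {[e]}: π^{-1}(V) = {e} ∈ τ ✓.
  V = {[f=g]}: π^{-1}(V) = {f, g} ∈ τ ✓.
  V = {[e], [f=g]}: π^{-1}(V) = {e, f, g} ∈ τ ✓.
Open sets in the quotient: τ_Q = {{}, {[e]}, {[f=g]}, {[e], [f=g]}} (4 elements).


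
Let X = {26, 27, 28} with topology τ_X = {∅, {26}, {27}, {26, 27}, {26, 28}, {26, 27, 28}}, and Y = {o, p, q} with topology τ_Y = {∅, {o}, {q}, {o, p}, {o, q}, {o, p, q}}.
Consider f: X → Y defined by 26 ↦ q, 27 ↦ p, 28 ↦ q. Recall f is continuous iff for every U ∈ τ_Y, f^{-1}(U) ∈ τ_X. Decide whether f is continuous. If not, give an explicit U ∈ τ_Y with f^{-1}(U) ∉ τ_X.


f IS continuous.

Compute f^{-1}(U) for each U ∈ τ_Y:
  U = ∅: f^{-1}(U) = ∅ ∈ τ_X ✓.
  U = {o}: f^{-1}(U) = ∅ ∈ τ_X ✓.
  U = {q}: f^{-1}(U) = {26, 28} ∈ τ_X ✓.
  U = {o, p}: f^{-1}(U) = {27} ∈ τ_X ✓.
  U = {o, q}: f^{-1}(U) = {26, 28} ∈ τ_X ✓.
  U = {o, p, q}: f^{-1}(U) = {26, 27, 28} ∈ τ_X ✓.
Every preimage lies in τ_X, so f IS continuous.


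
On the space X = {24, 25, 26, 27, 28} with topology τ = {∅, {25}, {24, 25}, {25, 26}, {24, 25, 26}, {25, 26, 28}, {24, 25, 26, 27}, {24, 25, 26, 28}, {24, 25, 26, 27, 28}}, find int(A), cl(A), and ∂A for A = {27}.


int(A) = ∅, cl(A) = {27}, ∂A = {27}.

Closed sets in (X, τ) are complements of opens:
  closed(X, τ) = {∅, {27}, {28}, {24, 27}, {27, 28}, {24, 27, 28}, {26, 27, 28}, {24, 26, 27, 28}, {24, 25, 26, 27, 28}}.
int(A) = ⋃ {U ∈ τ : U ⊆ A}. Opens contained in A: ∅.
Taking the union of these: int(A) = ∅.
cl(A) = ⋂ {C closed : A ⊆ C}. Closed sets containing A: {27}, {24, 27}, {27, 28}, {24, 27, 28}, {26, 27, 28}, {24, 26, 27, 28}, {24, 25, 26, 27, 28}.
Intersecting these: cl(A) = {27}.
∂A = cl(A) ∖ int(A) = {27} ∖ ∅ = {27}.


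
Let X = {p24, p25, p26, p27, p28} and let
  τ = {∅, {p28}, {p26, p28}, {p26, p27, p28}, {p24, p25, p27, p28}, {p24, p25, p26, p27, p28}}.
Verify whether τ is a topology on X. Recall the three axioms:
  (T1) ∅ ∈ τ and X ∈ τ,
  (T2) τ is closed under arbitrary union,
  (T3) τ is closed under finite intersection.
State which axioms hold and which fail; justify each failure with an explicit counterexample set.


τ is NOT a topology on X.

Axiom (T1): ∅ ∈ τ? Yes; X ∈ τ? Yes.
Axiom (T2/T3): check pairwise unions and intersections of members of τ.
Counterexample for (T3): {p26, p27, p28} ∩ {p24, p25, p27, p28} = {p27, p28} ∉ τ. Therefore τ is NOT a topology.


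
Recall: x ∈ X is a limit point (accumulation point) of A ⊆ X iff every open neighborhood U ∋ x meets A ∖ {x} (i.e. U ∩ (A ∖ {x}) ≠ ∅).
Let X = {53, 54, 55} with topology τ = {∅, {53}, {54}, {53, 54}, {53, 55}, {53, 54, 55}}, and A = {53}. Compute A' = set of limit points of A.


A' = {55}

For each x ∈ X, list the open sets U ∈ τ with x ∈ U, then check whether U ∩ (A ∖ {x}) ≠ ∅ for every such U.
  x = 53: open {53} ∋ x has {53} ∩ (A ∖ {53}) = ∅, so x is NOT a limit point.
  x = 54: open {54} ∋ x has {54} ∩ (A ∖ {54}) = ∅, so x is NOT a limit point.
  x = 55: opens ∋ x are {53, 55}, {53, 54, 55}; each meets A ∖ {55}, so x IS a limit point.
Collecting: A' = {55}.


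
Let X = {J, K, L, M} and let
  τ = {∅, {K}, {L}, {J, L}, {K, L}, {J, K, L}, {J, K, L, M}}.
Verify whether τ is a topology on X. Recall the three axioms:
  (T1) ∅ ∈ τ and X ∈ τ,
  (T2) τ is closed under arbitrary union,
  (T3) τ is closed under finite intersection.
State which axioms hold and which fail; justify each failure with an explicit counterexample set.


τ IS a topology on X.

Axiom (T1): ∅ ∈ τ? Yes; X ∈ τ? Yes.
Axiom (T2/T3): check pairwise unions and intersections of members of τ.
All pairwise intersections and unions checked — each lies in τ. Therefore τ satisfies (T1), (T2), (T3): it IS a topology on X.


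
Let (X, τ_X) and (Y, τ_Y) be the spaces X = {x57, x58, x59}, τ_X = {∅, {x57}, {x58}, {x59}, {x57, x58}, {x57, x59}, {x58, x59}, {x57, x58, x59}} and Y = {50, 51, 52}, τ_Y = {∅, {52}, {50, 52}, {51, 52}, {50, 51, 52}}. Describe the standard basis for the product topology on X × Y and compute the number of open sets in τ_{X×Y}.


Basis B = {∅ × ∅, {x57} × {52}, {x58} × {52}, {x59} × {52}, {x57} × {50, 52}, {x57} × {51, 52}, {x57, x58} × {52}, {x57, x59} × {52}, {x58} × {50, 52}, {x58} × {51, 52}, {x58, x59} × {52}, {x59} × {50, 52}, {x59} × {51, 52}, {x57} × {50, 51, 52}, {x57, x58, x59} × {52}, {x58} × {50, 51, 52}, {x59} × {50, 51, 52}, {x57, x58} × {50, 52}, {x57, x59} × {50, 52}, {x57, x58} × {51, 52}, {x57, x59} × {51, 52}, {x58, x59} × {50, 52}, {x58, x59} × {51, 52}, {x57, x58} × {50, 51, 52}, {x57, x59} × {50, 51, 52}, {x57, x58, x59} × {50, 52}, {x57, x58, x59} × {51, 52}, {x58, x59} × {50, 51, 52}, {x57, x58, x59} × {50, 51, 52}}; |τ_{X×Y}| = 125.

Enumerate products U × V with U ∈ τ_X, V ∈ τ_Y (deduplicated):
  ∅ × ∅ = {} (∅)
  {x57} × {52} = {(x57,52)}
  {x58} × {52} = {(x58,52)}
  {x59} × {52} = {(x59,52)}
  {x57} × {50, 52} = {(x57,50), (x57,52)}
  {x57} × {51, 52} = {(x57,51), (x57,52)}
  {x57, x58} × {52} = {(x57,52), (x58,52)}
  {x57, x59} × {52} = {(x57,52), (x59,52)}
  {x58} × {50, 52} = {(x58,50), (x58,52)}
  {x58} × {51, 52} = {(x58,51), (x58,52)}
  {x58, x59} × {52} = {(x58,52), (x59,52)}
  {x59} × {50, 52} = {(x59,50), (x59,52)}
  {x59} × {51, 52} = {(x59,51), (x59,52)}
  {x57} × {50, 51, 52} = {(x57,50), (x57,51), (x57,52)}
  {x57, x58, x59} × {52} = {(x57,52), (x58,52), (x59,52)}
  {x58} × {50, 51, 52} = {(x58,50), (x58,51), (x58,52)}
  {x59} × {50, 51, 52} = {(x59,50), (x59,51), (x59,52)}
  {x57, x58} × {50, 52} = {(x57,50), (x57,52), (x58,50), (x58,52)}
  {x57, x59} × {50, 52} = {(x57,50), (x57,52), (x59,50), (x59,52)}
  {x57, x58} × {51, 52} = {(x57,51), (x57,52), (x58,51), (x58,52)}
  {x57, x59} × {51, 52} = {(x57,51), (x57,52), (x59,51), (x59,52)}
  {x58, x59} × {50, 52} = {(x58,50), (x58,52), (x59,50), (x59,52)}
  {x58, x59} × {51, 52} = {(x58,51), (x58,52), (x59,51), (x59,52)}
  {x57, x58} × {50, 51, 52} = {(x57,50), (x57,51), (x57,52), (x58,50), (x58,51), (x58,52)}
  {x57, x59} × {50, 51, 52} = {(x57,50), (x57,51), (x57,52), (x59,50), (x59,51), (x59,52)}
  {x57, x58, x59} × {50, 52} = {(x57,50), (x57,52), (x58,50), (x58,52), (x59,50), (x59,52)}
  {x57, x58, x59} × {51, 52} = {(x57,51), (x57,52), (x58,51), (x58,52), (x59,51), (x59,52)}
  {x58, x59} × {50, 51, 52} = {(x58,50), (x58,51), (x58,52), (x59,50), (x59,51), (x59,52)}
  {x57, x58, x59} × {50, 51, 52} = {(x57,50), (x57,51), (x57,52), (x58,50), (x58,51), (x58,52), (x59,50), (x59,51), (x59,52)}
These 29 distinct sets form the basis B.
Close under arbitrary unions to get τ_{X×Y}; counting gives |τ_{X×Y}| = 125.


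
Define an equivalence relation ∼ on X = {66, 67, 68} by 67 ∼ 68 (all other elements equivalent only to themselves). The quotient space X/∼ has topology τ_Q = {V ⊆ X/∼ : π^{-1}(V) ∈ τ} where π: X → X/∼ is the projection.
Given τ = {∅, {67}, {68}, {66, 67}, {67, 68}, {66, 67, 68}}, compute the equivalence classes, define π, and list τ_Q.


X/∼ = {[66], [67=68]}; |τ_Q| = 3.

Equivalence classes: [66], [67=68].
Quotient map π: X → X/∼ sends 66 ↦ [66], 67 ↦ [67=68], 68 ↦ [67=68].
For each subset V ⊆ X/∼, compute π^{-1}(V) ⊆ X and check whether π^{-1}(V) ∈ τ. V is open in τ_Q iff π^{-1}(V) ∈ τ.
  V = {}: π^{-1}(V) = ∅ ∈ τ ✓.
  V = {[66]}: π^{-1}(V) = {66} ∉ τ ✗.
  V = {[67=68]}: π^{-1}(V) = {67, 68} ∈ τ ✓.
  V = {[66], [67=68]}: π^{-1}(V) = {66, 67, 68} ∈ τ ✓.
Open sets in the quotient: τ_Q = {{}, {[67=68]}, {[66], [67=68]}} (3 elements).


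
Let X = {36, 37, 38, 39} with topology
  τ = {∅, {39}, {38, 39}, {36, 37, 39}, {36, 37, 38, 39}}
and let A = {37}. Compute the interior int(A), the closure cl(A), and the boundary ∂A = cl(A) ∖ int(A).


int(A) = ∅, cl(A) = {36, 37}, ∂A = {36, 37}.

Closed sets in (X, τ) are complements of opens:
  closed(X, τ) = {∅, {38}, {36, 37}, {36, 37, 38}, {36, 37, 38, 39}}.
int(A) = ⋃ {U ∈ τ : U ⊆ A}. Opens contained in A: ∅.
Taking the union of these: int(A) = ∅.
cl(A) = ⋂ {C closed : A ⊆ C}. Closed sets containing A: {36, 37}, {36, 37, 38}, {36, 37, 38, 39}.
Intersecting these: cl(A) = {36, 37}.
∂A = cl(A) ∖ int(A) = {36, 37} ∖ ∅ = {36, 37}.


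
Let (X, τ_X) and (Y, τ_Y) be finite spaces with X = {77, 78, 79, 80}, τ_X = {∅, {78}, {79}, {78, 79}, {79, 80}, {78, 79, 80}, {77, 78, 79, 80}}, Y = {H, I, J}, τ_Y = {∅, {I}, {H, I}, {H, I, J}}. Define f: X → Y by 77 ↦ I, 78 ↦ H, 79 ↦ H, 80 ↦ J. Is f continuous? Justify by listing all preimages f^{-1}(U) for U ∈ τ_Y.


f is NOT continuous.

Compute f^{-1}(U) for each U ∈ τ_Y:
  U = ∅: f^{-1}(U) = ∅ ∈ τ_X ✓.
  U = {I}: f^{-1}(U) = {77} ∉ τ_X ✗.
  U = {H, I}: f^{-1}(U) = {77, 78, 79} ∉ τ_X ✗.
  U = {H, I, J}: f^{-1}(U) = {77, 78, 79, 80} ∈ τ_X ✓.
Found U = {I} with f^{-1}(U) = {77} not in τ_X. Therefore f is NOT continuous.


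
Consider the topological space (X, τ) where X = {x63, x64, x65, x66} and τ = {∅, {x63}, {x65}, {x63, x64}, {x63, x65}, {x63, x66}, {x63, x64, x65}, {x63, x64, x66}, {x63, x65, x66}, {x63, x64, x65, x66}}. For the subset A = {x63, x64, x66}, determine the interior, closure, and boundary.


int(A) = {x63, x64, x66}, cl(A) = {x63, x64, x66}, ∂A = ∅.

Closed sets in (X, τ) are complements of opens:
  closed(X, τ) = {∅, {x64}, {x65}, {x66}, {x64, x65}, {x64, x66}, {x65, x66}, {x63, x64, x66}, {x64, x65, x66}, {x63, x64, x65, x66}}.
int(A) = ⋃ {U ∈ τ : U ⊆ A}. Opens contained in A: ∅, {x63}, {x63, x64}, {x63, x66}, {x63, x64, x66}.
Taking the union of these: int(A) = {x63, x64, x66}.
cl(A) = ⋂ {C closed : A ⊆ C}. Closed sets containing A: {x63, x64, x66}, {x63, x64, x65, x66}.
Intersecting these: cl(A) = {x63, x64, x66}.
∂A = cl(A) ∖ int(A) = {x63, x64, x66} ∖ {x63, x64, x66} = ∅.


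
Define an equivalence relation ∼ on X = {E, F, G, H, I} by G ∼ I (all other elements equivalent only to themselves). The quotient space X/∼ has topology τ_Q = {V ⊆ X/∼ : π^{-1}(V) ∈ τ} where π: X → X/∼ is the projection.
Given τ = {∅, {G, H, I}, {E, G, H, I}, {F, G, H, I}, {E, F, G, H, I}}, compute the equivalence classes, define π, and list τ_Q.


X/∼ = {[E], [F], [G=I], [H]}; |τ_Q| = 5.

Equivalence classes: [E], [F], [G=I], [H].
Quotient map π: X → X/∼ sends E ↦ [E], F ↦ [F], G ↦ [G=I], H ↦ [H], I ↦ [G=I].
For each subset V ⊆ X/∼, compute π^{-1}(V) ⊆ X and check whether π^{-1}(V) ∈ τ. V is open in τ_Q iff π^{-1}(V) ∈ τ.
  V = {}: π^{-1}(V) = ∅ ∈ τ ✓.
  V = {[E]}: π^{-1}(V) = {E} ∉ τ ✗.
  V = {[F]}: π^{-1}(V) = {F} ∉ τ ✗.
  V = {[E], [F]}: π^{-1}(V) = {E, F} ∉ τ ✗.
  V = {[G=I]}: π^{-1}(V) = {G, I} ∉ τ ✗.
  V = {[E], [G=I]}: π^{-1}(V) = {E, G, I} ∉ τ ✗.
  V = {[F], [G=I]}: π^{-1}(V) = {F, G, I} ∉ τ ✗.
  V = {[E], [F], [G=I]}: π^{-1}(V) = {E, F, G, I} ∉ τ ✗.
  V = {[H]}: π^{-1}(V) = {H} ∉ τ ✗.
  V = {[E], [H]}: π^{-1}(V) = {E, H} ∉ τ ✗.
  V = {[F], [H]}: π^{-1}(V) = {F, H} ∉ τ ✗.
  V = {[E], [F], [H]}: π^{-1}(V) = {E, F, H} ∉ τ ✗.
  V = {[G=I], [H]}: π^{-1}(V) = {G, H, I} ∈ τ ✓.
  V = {[E], [G=I], [H]}: π^{-1}(V) = {E, G, H, I} ∈ τ ✓.
  V = {[F], [G=I], [H]}: π^{-1}(V) = {F, G, H, I} ∈ τ ✓.
  V = {[E], [F], [G=I], [H]}: π^{-1}(V) = {E, F, G, H, I} ∈ τ ✓.
Open sets in the quotient: τ_Q = {{}, {[G=I], [H]}, {[E], [G=I], [H]}, {[F], [G=I], [H]}, {[E], [F], [G=I], [H]}} (5 elements).


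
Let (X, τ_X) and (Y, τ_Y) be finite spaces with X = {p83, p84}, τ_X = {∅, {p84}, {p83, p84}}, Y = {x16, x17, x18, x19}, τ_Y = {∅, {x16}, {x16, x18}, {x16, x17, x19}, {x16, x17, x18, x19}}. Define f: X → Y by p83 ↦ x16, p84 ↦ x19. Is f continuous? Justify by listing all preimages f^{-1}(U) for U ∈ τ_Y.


f is NOT continuous.

Compute f^{-1}(U) for each U ∈ τ_Y:
  U = ∅: f^{-1}(U) = ∅ ∈ τ_X ✓.
  U = {x16}: f^{-1}(U) = {p83} ∉ τ_X ✗.
  U = {x16, x18}: f^{-1}(U) = {p83} ∉ τ_X ✗.
  U = {x16, x17, x19}: f^{-1}(U) = {p83, p84} ∈ τ_X ✓.
  U = {x16, x17, x18, x19}: f^{-1}(U) = {p83, p84} ∈ τ_X ✓.
Found U = {x16} with f^{-1}(U) = {p83} not in τ_X. Therefore f is NOT continuous.


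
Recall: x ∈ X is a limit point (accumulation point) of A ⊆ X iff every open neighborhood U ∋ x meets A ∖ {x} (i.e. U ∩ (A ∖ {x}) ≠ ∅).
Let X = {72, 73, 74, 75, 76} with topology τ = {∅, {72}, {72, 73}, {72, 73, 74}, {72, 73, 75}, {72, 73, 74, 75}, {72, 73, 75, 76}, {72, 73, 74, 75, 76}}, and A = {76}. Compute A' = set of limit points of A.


A' = ∅

For each x ∈ X, list the open sets U ∈ τ with x ∈ U, then check whether U ∩ (A ∖ {x}) ≠ ∅ for every such U.
  x = 72: open {72} ∋ x has {72} ∩ (A ∖ {72}) = ∅, so x is NOT a limit point.
  x = 73: open {72, 73} ∋ x has {72, 73} ∩ (A ∖ {73}) = ∅, so x is NOT a limit point.
  x = 74: open {72, 73, 74} ∋ x has {72, 73, 74} ∩ (A ∖ {74}) = ∅, so x is NOT a limit point.
  x = 75: open {72, 73, 75} ∋ x has {72, 73, 75} ∩ (A ∖ {75}) = ∅, so x is NOT a limit point.
  x = 76: open {72, 73, 75, 76} ∋ x has {72, 73, 75, 76} ∩ (A ∖ {76}) = ∅, so x is NOT a limit point.
Collecting: A' = ∅.


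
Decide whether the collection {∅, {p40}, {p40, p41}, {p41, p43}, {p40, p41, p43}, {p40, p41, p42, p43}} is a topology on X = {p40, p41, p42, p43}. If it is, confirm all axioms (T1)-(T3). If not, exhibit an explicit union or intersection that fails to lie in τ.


τ is NOT a topology on X.

Axiom (T1): ∅ ∈ τ? Yes; X ∈ τ? Yes.
Axiom (T2/T3): check pairwise unions and intersections of members of τ.
Counterexample for (T3): {p40, p41} ∩ {p41, p43} = {p41} ∉ τ. Therefore τ is NOT a topology.


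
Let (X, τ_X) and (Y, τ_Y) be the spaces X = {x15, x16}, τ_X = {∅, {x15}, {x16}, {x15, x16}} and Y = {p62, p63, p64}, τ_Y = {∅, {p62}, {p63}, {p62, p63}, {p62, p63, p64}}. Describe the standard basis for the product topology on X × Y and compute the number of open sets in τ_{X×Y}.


Basis B = {∅ × ∅, {x15} × {p62}, {x15} × {p63}, {x16} × {p62}, {x16} × {p63}, {x15} × {p62, p63}, {x15, x16} × {p62}, {x15, x16} × {p63}, {x16} × {p62, p63}, {x15} × {p62, p63, p64}, {x16} × {p62, p63, p64}, {x15, x16} × {p62, p63}, {x15, x16} × {p62, p63, p64}}; |τ_{X×Y}| = 25.

Enumerate products U × V with U ∈ τ_X, V ∈ τ_Y (deduplicated):
  ∅ × ∅ = {} (∅)
  {x15} × {p62} = {(x15,p62)}
  {x15} × {p63} = {(x15,p63)}
  {x16} × {p62} = {(x16,p62)}
  {x16} × {p63} = {(x16,p63)}
  {x15} × {p62, p63} = {(x15,p62), (x15,p63)}
  {x15, x16} × {p62} = {(x15,p62), (x16,p62)}
  {x15, x16} × {p63} = {(x15,p63), (x16,p63)}
  {x16} × {p62, p63} = {(x16,p62), (x16,p63)}
  {x15} × {p62, p63, p64} = {(x15,p62), (x15,p63), (x15,p64)}
  {x16} × {p62, p63, p64} = {(x16,p62), (x16,p63), (x16,p64)}
  {x15, x16} × {p62, p63} = {(x15,p62), (x15,p63), (x16,p62), (x16,p63)}
  {x15, x16} × {p62, p63, p64} = {(x15,p62), (x15,p63), (x15,p64), (x16,p62), (x16,p63), (x16,p64)}
These 13 distinct sets form the basis B.
Close under arbitrary unions to get τ_{X×Y}; counting gives |τ_{X×Y}| = 25.


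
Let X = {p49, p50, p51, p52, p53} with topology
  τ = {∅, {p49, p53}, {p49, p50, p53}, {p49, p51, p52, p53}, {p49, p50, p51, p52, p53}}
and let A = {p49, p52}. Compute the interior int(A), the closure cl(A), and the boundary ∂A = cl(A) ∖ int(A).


int(A) = ∅, cl(A) = {p49, p50, p51, p52, p53}, ∂A = {p49, p50, p51, p52, p53}.

Closed sets in (X, τ) are complements of opens:
  closed(X, τ) = {∅, {p50}, {p51, p52}, {p50, p51, p52}, {p49, p50, p51, p52, p53}}.
int(A) = ⋃ {U ∈ τ : U ⊆ A}. Opens contained in A: ∅.
Taking the union of these: int(A) = ∅.
cl(A) = ⋂ {C closed : A ⊆ C}. Closed sets containing A: {p49, p50, p51, p52, p53}.
Intersecting these: cl(A) = {p49, p50, p51, p52, p53}.
∂A = cl(A) ∖ int(A) = {p49, p50, p51, p52, p53} ∖ ∅ = {p49, p50, p51, p52, p53}.


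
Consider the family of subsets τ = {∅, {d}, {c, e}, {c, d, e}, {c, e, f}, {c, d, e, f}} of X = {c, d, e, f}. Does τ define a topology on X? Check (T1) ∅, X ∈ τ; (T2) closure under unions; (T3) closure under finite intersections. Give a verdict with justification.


τ IS a topology on X.

Axiom (T1): ∅ ∈ τ? Yes; X ∈ τ? Yes.
Axiom (T2/T3): check pairwise unions and intersections of members of τ.
All pairwise intersections and unions checked — each lies in τ. Therefore τ satisfies (T1), (T2), (T3): it IS a topology on X.


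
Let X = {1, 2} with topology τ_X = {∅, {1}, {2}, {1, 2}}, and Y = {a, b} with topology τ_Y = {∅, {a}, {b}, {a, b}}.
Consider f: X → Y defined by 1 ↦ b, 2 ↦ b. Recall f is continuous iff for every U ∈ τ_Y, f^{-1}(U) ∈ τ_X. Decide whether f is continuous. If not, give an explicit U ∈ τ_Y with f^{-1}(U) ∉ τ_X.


f IS continuous.

Compute f^{-1}(U) for each U ∈ τ_Y:
  U = ∅: f^{-1}(U) = ∅ ∈ τ_X ✓.
  U = {a}: f^{-1}(U) = ∅ ∈ τ_X ✓.
  U = {b}: f^{-1}(U) = {1, 2} ∈ τ_X ✓.
  U = {a, b}: f^{-1}(U) = {1, 2} ∈ τ_X ✓.
Every preimage lies in τ_X, so f IS continuous.


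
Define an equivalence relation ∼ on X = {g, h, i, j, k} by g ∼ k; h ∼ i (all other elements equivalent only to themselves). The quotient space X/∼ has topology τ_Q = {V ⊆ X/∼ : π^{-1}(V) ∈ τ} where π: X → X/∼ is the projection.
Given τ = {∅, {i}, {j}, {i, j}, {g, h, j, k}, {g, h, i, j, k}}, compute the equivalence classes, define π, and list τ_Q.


X/∼ = {[g=k], [h=i], [j]}; |τ_Q| = 3.

Equivalence classes: [g=k], [h=i], [j].
Quotient map π: X → X/∼ sends g ↦ [g=k], h ↦ [h=i], i ↦ [h=i], j ↦ [j], k ↦ [g=k].
For each subset V ⊆ X/∼, compute π^{-1}(V) ⊆ X and check whether π^{-1}(V) ∈ τ. V is open in τ_Q iff π^{-1}(V) ∈ τ.
  V = {}: π^{-1}(V) = ∅ ∈ τ ✓.
  V = {[g=k]}: π^{-1}(V) = {g, k} ∉ τ ✗.
  V = {[h=i]}: π^{-1}(V) = {h, i} ∉ τ ✗.
  V = {[g=k], [h=i]}: π^{-1}(V) = {g, h, i, k} ∉ τ ✗.
  V = {[j]}: π^{-1}(V) = {j} ∈ τ ✓.
  V = {[g=k], [j]}: π^{-1}(V) = {g, j, k} ∉ τ ✗.
  V = {[h=i], [j]}: π^{-1}(V) = {h, i, j} ∉ τ ✗.
  V = {[g=k], [h=i], [j]}: π^{-1}(V) = {g, h, i, j, k} ∈ τ ✓.
Open sets in the quotient: τ_Q = {{}, {[j]}, {[g=k], [h=i], [j]}} (3 elements).


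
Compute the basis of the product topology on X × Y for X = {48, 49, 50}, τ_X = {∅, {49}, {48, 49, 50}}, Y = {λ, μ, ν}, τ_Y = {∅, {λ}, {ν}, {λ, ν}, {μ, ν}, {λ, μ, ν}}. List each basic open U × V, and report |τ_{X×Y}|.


Basis B = {∅ × ∅, {49} × {λ}, {49} × {ν}, {49} × {λ, ν}, {49} × {μ, ν}, {48, 49, 50} × {λ}, {48, 49, 50} × {ν}, {49} × {λ, μ, ν}, {48, 49, 50} × {λ, ν}, {48, 49, 50} × {μ, ν}, {48, 49, 50} × {λ, μ, ν}}; |τ_{X×Y}| = 18.

Enumerate products U × V with U ∈ τ_X, V ∈ τ_Y (deduplicated):
  ∅ × ∅ = {} (∅)
  {49} × {λ} = {(49,λ)}
  {49} × {ν} = {(49,ν)}
  {49} × {λ, ν} = {(49,λ), (49,ν)}
  {49} × {μ, ν} = {(49,μ), (49,ν)}
  {48, 49, 50} × {λ} = {(48,λ), (49,λ), (50,λ)}
  {48, 49, 50} × {ν} = {(48,ν), (49,ν), (50,ν)}
  {49} × {λ, μ, ν} = {(49,λ), (49,μ), (49,ν)}
  {48, 49, 50} × {λ, ν} = {(48,λ), (48,ν), (49,λ), (49,ν), (50,λ), (50,ν)}
  {48, 49, 50} × {μ, ν} = {(48,μ), (48,ν), (49,μ), (49,ν), (50,μ), (50,ν)}
  {48, 49, 50} × {λ, μ, ν} = {(48,λ), (48,μ), (48,ν), (49,λ), (49,μ), (49,ν), (50,λ), (50,μ), (50,ν)}
These 11 distinct sets form the basis B.
Close under arbitrary unions to get τ_{X×Y}; counting gives |τ_{X×Y}| = 18.


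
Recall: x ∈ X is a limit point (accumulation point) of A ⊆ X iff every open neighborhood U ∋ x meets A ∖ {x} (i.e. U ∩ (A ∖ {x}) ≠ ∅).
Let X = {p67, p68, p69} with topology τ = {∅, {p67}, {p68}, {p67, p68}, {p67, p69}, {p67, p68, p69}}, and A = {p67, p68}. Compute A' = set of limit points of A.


A' = {p69}

For each x ∈ X, list the open sets U ∈ τ with x ∈ U, then check whether U ∩ (A ∖ {x}) ≠ ∅ for every such U.
  x = p67: open {p67} ∋ x has {p67} ∩ (A ∖ {p67}) = ∅, so x is NOT a limit point.
  x = p68: open {p68} ∋ x has {p68} ∩ (A ∖ {p68}) = ∅, so x is NOT a limit point.
  x = p69: opens ∋ x are {p67, p69}, {p67, p68, p69}; each meets A ∖ {p69}, so x IS a limit point.
Collecting: A' = {p69}.


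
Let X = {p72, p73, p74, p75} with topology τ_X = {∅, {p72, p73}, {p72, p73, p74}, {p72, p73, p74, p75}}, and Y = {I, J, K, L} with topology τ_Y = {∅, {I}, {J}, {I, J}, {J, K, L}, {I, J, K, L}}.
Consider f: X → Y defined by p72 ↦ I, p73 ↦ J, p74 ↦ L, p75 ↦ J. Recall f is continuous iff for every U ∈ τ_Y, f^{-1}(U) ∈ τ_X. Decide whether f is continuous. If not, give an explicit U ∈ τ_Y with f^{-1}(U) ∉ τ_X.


f is NOT continuous.

Compute f^{-1}(U) for each U ∈ τ_Y:
  U = ∅: f^{-1}(U) = ∅ ∈ τ_X ✓.
  U = {I}: f^{-1}(U) = {p72} ∉ τ_X ✗.
  U = {J}: f^{-1}(U) = {p73, p75} ∉ τ_X ✗.
  U = {I, J}: f^{-1}(U) = {p72, p73, p75} ∉ τ_X ✗.
  U = {J, K, L}: f^{-1}(U) = {p73, p74, p75} ∉ τ_X ✗.
  U = {I, J, K, L}: f^{-1}(U) = {p72, p73, p74, p75} ∈ τ_X ✓.
Found U = {I} with f^{-1}(U) = {p72} not in τ_X. Therefore f is NOT continuous.


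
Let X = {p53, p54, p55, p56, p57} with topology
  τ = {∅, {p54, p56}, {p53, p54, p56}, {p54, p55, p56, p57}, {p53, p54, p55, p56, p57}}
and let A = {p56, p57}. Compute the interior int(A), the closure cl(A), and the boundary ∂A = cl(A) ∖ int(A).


int(A) = ∅, cl(A) = {p53, p54, p55, p56, p57}, ∂A = {p53, p54, p55, p56, p57}.

Closed sets in (X, τ) are complements of opens:
  closed(X, τ) = {∅, {p53}, {p55, p57}, {p53, p55, p57}, {p53, p54, p55, p56, p57}}.
int(A) = ⋃ {U ∈ τ : U ⊆ A}. Opens contained in A: ∅.
Taking the union of these: int(A) = ∅.
cl(A) = ⋂ {C closed : A ⊆ C}. Closed sets containing A: {p53, p54, p55, p56, p57}.
Intersecting these: cl(A) = {p53, p54, p55, p56, p57}.
∂A = cl(A) ∖ int(A) = {p53, p54, p55, p56, p57} ∖ ∅ = {p53, p54, p55, p56, p57}.


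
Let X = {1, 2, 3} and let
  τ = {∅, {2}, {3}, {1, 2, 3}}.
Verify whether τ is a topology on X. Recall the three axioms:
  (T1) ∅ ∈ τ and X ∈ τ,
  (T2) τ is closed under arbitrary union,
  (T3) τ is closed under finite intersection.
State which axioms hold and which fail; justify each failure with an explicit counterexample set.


τ is NOT a topology on X.

Axiom (T1): ∅ ∈ τ? Yes; X ∈ τ? Yes.
Axiom (T2/T3): check pairwise unions and intersections of members of τ.
Counterexample for (T2): {2} ∪ {3} = {2, 3} ∉ τ. Therefore τ is NOT a topology.


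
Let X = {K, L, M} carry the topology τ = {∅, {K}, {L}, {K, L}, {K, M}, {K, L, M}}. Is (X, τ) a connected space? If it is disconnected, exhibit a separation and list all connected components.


(X, τ) is disconnected; components = [{L}, {K, M}].

Find clopen sets (U ∈ τ with X ∖ U ∈ τ):
  U = ∅, X ∖ U = {K, L, M} — both open, so U is clopen.
  U = {L}, X ∖ U = {K, M} — both open, so U is clopen.
  U = {K, M}, X ∖ U = {L} — both open, so U is clopen.
  U = {K, L, M}, X ∖ U = ∅ — both open, so U is clopen.
Nontrivial clopen(s) exist: e.g. {K, M}. So (X, τ) is disconnected.
Compute connected components by grouping points that agree on all clopens:
  component: {L}
  component: {K, M}


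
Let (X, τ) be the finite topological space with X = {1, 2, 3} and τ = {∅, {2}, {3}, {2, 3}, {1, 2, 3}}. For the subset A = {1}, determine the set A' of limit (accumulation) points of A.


A' = ∅

For each x ∈ X, list the open sets U ∈ τ with x ∈ U, then check whether U ∩ (A ∖ {x}) ≠ ∅ for every such U.
  x = 1: open {1, 2, 3} ∋ x has {1, 2, 3} ∩ (A ∖ {1}) = ∅, so x is NOT a limit point.
  x = 2: open {2} ∋ x has {2} ∩ (A ∖ {2}) = ∅, so x is NOT a limit point.
  x = 3: open {3} ∋ x has {3} ∩ (A ∖ {3}) = ∅, so x is NOT a limit point.
Collecting: A' = ∅.


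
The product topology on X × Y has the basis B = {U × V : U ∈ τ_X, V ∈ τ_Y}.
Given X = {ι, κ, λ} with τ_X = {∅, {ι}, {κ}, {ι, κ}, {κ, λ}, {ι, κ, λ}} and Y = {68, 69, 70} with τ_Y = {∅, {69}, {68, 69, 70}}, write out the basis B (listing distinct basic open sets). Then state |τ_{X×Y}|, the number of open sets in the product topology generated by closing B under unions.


Basis B = {∅ × ∅, {ι} × {69}, {κ} × {69}, {ι, κ} × {69}, {κ, λ} × {69}, {ι} × {68, 69, 70}, {ι, κ, λ} × {69}, {κ} × {68, 69, 70}, {ι, κ} × {68, 69, 70}, {κ, λ} × {68, 69, 70}, {ι, κ, λ} × {68, 69, 70}}; |τ_{X×Y}| = 18.

Enumerate products U × V with U ∈ τ_X, V ∈ τ_Y (deduplicated):
  ∅ × ∅ = {} (∅)
  {ι} × {69} = {(ι,69)}
  {κ} × {69} = {(κ,69)}
  {ι, κ} × {69} = {(ι,69), (κ,69)}
  {κ, λ} × {69} = {(κ,69), (λ,69)}
  {ι} × {68, 69, 70} = {(ι,68), (ι,69), (ι,70)}
  {ι, κ, λ} × {69} = {(ι,69), (κ,69), (λ,69)}
  {κ} × {68, 69, 70} = {(κ,68), (κ,69), (κ,70)}
  {ι, κ} × {68, 69, 70} = {(ι,68), (ι,69), (ι,70), (κ,68), (κ,69), (κ,70)}
  {κ, λ} × {68, 69, 70} = {(κ,68), (κ,69), (κ,70), (λ,68), (λ,69), (λ,70)}
  {ι, κ, λ} × {68, 69, 70} = {(ι,68), (ι,69), (ι,70), (κ,68), (κ,69), (κ,70), (λ,68), (λ,69), (λ,70)}
These 11 distinct sets form the basis B.
Close under arbitrary unions to get τ_{X×Y}; counting gives |τ_{X×Y}| = 18.


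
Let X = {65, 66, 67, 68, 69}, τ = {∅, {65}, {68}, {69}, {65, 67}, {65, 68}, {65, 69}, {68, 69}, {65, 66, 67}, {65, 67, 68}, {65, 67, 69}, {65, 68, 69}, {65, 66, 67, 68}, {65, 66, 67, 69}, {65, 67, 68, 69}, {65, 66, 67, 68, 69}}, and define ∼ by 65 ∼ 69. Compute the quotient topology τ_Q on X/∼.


X/∼ = {[65=69], [66], [67], [68]}; |τ_Q| = 8.

Equivalence classes: [65=69], [66], [67], [68].
Quotient map π: X → X/∼ sends 65 ↦ [65=69], 66 ↦ [66], 67 ↦ [67], 68 ↦ [68], 69 ↦ [65=69].
For each subset V ⊆ X/∼, compute π^{-1}(V) ⊆ X and check whether π^{-1}(V) ∈ τ. V is open in τ_Q iff π^{-1}(V) ∈ τ.
  V = {}: π^{-1}(V) = ∅ ∈ τ ✓.
  V = {[65=69]}: π^{-1}(V) = {65, 69} ∈ τ ✓.
  V = {[66]}: π^{-1}(V) = {66} ∉ τ ✗.
  V = {[65=69], [66]}: π^{-1}(V) = {65, 66, 69} ∉ τ ✗.
  V = {[67]}: π^{-1}(V) = {67} ∉ τ ✗.
  V = {[65=69], [67]}: π^{-1}(V) = {65, 67, 69} ∈ τ ✓.
  V = {[66], [67]}: π^{-1}(V) = {66, 67} ∉ τ ✗.
  V = {[65=69], [66], [67]}: π^{-1}(V) = {65, 66, 67, 69} ∈ τ ✓.
  V = {[68]}: π^{-1}(V) = {68} ∈ τ ✓.
  V = {[65=69], [68]}: π^{-1}(V) = {65, 68, 69} ∈ τ ✓.
  V = {[66], [68]}: π^{-1}(V) = {66, 68} ∉ τ ✗.
  V = {[65=69], [66], [68]}: π^{-1}(V) = {65, 66, 68, 69} ∉ τ ✗.
  V = {[67], [68]}: π^{-1}(V) = {67, 68} ∉ τ ✗.
  V = {[65=69], [67], [68]}: π^{-1}(V) = {65, 67, 68, 69} ∈ τ ✓.
  V = {[66], [67], [68]}: π^{-1}(V) = {66, 67, 68} ∉ τ ✗.
  V = {[65=69], [66], [67], [68]}: π^{-1}(V) = {65, 66, 67, 68, 69} ∈ τ ✓.
Open sets in the quotient: τ_Q = {{}, {[65=69]}, {[65=69], [67]}, {[65=69], [66], [67]}, {[68]}, {[65=69], [68]}, {[65=69], [67], [68]}, {[65=69], [66], [67], [68]}} (8 elements).
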